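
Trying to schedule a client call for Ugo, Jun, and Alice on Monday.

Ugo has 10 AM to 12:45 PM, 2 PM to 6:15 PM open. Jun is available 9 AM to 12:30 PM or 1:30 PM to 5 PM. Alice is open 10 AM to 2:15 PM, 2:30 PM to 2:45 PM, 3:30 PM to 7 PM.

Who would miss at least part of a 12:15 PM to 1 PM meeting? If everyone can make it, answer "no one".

Jun, Ugo

Ugo: not fully free for 12:15-13:00. Jun: not fully free for 12:15-13:00. Alice: free for 12:15-13:00.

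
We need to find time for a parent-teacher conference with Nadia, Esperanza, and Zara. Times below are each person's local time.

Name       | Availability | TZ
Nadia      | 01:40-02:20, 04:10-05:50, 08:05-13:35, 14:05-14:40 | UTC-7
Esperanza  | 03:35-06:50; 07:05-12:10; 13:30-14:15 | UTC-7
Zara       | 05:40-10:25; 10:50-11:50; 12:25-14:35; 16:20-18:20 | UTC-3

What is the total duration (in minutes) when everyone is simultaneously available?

Nadia in UTC: 08:40-09:20, 11:10-12:50, 15:05-20:35, 21:05-21:40 (add 7h to convert from UTC-7).
Esperanza in UTC: 10:35-13:50, 14:05-19:10, 20:30-21:15 (add 7h to convert from UTC-7).
Zara in UTC: 08:40-13:25, 13:50-14:50, 15:25-17:35, 19:20-21:20 (add 3h to convert from UTC-3).
Nadia ∩ Esperanza: 11:10-12:50, 15:05-19:10, 20:30-20:35, 21:05-21:15.
Nadia ∩ Esperanza ∩ Zara: 11:10-12:50, 15:25-17:35, 20:30-20:35, 21:05-21:15.
Summing the common windows: 100 + 130 + 5 + 10 = 245 minutes.

245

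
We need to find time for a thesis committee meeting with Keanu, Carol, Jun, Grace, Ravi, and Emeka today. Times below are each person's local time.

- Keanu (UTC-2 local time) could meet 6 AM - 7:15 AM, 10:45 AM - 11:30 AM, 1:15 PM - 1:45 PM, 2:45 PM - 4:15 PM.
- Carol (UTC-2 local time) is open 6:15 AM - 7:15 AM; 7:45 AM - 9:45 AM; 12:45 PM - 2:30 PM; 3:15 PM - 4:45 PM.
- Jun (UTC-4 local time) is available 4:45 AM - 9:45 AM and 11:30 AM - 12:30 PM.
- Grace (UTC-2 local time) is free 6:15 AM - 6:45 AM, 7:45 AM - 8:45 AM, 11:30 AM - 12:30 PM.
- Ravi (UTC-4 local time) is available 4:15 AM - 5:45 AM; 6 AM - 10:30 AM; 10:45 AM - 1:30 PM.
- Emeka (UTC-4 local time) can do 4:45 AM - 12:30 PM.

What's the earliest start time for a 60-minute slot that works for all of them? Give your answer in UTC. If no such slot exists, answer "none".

Keanu in UTC: 08:00-09:15, 12:45-13:30, 15:15-15:45, 16:45-18:15 (add 2h to convert from UTC-2).
Carol in UTC: 08:15-09:15, 09:45-11:45, 14:45-16:30, 17:15-18:45 (add 2h to convert from UTC-2).
Jun in UTC: 08:45-13:45, 15:30-16:30 (add 4h to convert from UTC-4).
Grace in UTC: 08:15-08:45, 09:45-10:45, 13:30-14:30 (add 2h to convert from UTC-2).
Ravi in UTC: 08:15-09:45, 10:00-14:30, 14:45-17:30 (add 4h to convert from UTC-4).
Emeka in UTC: 08:45-16:30 (add 4h to convert from UTC-4).
Keanu ∩ Carol: 08:15-09:15, 15:15-15:45, 17:15-18:15.
Keanu ∩ Carol ∩ Jun: 08:45-09:15, 15:30-15:45.
Keanu ∩ Carol ∩ Jun ∩ Grace: ∅.
Keanu ∩ Carol ∩ Jun ∩ Grace ∩ Ravi: ∅.
Keanu ∩ Carol ∩ Jun ∩ Grace ∩ Ravi ∩ Emeka: ∅.
There is no time when everyone is free.
No common window is at least 60 minutes long.

none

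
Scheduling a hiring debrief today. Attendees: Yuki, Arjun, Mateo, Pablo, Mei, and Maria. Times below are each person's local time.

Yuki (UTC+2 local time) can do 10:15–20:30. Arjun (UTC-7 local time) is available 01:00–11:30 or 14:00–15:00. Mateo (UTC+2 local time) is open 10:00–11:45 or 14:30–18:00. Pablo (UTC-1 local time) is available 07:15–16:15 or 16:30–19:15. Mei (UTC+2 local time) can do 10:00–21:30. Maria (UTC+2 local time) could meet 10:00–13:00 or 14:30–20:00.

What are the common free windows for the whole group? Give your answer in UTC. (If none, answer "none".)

Yuki in UTC: 08:15-18:30 (subtract 2h to convert from UTC+2).
Arjun in UTC: 08:00-18:30, 21:00-22:00 (add 7h to convert from UTC-7).
Mateo in UTC: 08:00-09:45, 12:30-16:00 (subtract 2h to convert from UTC+2).
Pablo in UTC: 08:15-17:15, 17:30-20:15 (add 1h to convert from UTC-1).
Mei in UTC: 08:00-19:30 (subtract 2h to convert from UTC+2).
Maria in UTC: 08:00-11:00, 12:30-18:00 (subtract 2h to convert from UTC+2).
Yuki ∩ Arjun: 08:15-18:30.
Yuki ∩ Arjun ∩ Mateo: 08:15-09:45, 12:30-16:00.
Yuki ∩ Arjun ∩ Mateo ∩ Pablo: 08:15-09:45, 12:30-16:00.
Yuki ∩ Arjun ∩ Mateo ∩ Pablo ∩ Mei: 08:15-09:45, 12:30-16:00.
Yuki ∩ Arjun ∩ Mateo ∩ Pablo ∩ Mei ∩ Maria: 08:15-09:45, 12:30-16:00.
Those are the intersection windows.

08:15-09:45, 12:30-16:00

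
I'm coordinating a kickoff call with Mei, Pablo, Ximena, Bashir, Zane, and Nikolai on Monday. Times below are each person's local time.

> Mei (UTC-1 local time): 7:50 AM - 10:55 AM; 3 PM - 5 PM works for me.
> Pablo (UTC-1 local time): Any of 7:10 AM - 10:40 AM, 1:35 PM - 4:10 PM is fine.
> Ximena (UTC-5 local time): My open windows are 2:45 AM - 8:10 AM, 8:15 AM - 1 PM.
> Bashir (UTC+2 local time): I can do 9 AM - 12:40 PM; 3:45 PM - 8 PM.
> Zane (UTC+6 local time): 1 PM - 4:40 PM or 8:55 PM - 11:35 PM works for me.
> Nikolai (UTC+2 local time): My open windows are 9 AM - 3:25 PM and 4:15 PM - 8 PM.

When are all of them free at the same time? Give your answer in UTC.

08:50-10:40, 16:00-17:10

Mei in UTC: 08:50-11:55, 16:00-18:00 (add 1h to convert from UTC-1).
Pablo in UTC: 08:10-11:40, 14:35-17:10 (add 1h to convert from UTC-1).
Ximena in UTC: 07:45-13:10, 13:15-18:00 (add 5h to convert from UTC-5).
Bashir in UTC: 07:00-10:40, 13:45-18:00 (subtract 2h to convert from UTC+2).
Zane in UTC: 07:00-10:40, 14:55-17:35 (subtract 6h to convert from UTC+6).
Nikolai in UTC: 07:00-13:25, 14:15-18:00 (subtract 2h to convert from UTC+2).
Mei ∩ Pablo: 08:50-11:40, 16:00-17:10.
Mei ∩ Pablo ∩ Ximena: 08:50-11:40, 16:00-17:10.
Mei ∩ Pablo ∩ Ximena ∩ Bashir: 08:50-10:40, 16:00-17:10.
Mei ∩ Pablo ∩ Ximena ∩ Bashir ∩ Zane: 08:50-10:40, 16:00-17:10.
Mei ∩ Pablo ∩ Ximena ∩ Bashir ∩ Zane ∩ Nikolai: 08:50-10:40, 16:00-17:10.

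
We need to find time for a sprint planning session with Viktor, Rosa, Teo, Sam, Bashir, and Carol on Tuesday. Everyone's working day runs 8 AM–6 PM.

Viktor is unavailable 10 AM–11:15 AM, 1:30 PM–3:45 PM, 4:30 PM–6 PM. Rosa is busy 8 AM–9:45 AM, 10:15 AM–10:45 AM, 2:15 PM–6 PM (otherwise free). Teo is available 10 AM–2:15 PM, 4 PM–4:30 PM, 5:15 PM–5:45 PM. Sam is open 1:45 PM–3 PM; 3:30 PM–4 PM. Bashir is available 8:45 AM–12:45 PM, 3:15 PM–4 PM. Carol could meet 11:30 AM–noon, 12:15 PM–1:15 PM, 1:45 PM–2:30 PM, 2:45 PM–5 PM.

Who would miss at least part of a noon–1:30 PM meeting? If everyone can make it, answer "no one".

Bashir, Carol, Sam

Viktor free: 08:00-10:00, 11:15-13:30, 15:45-16:30 (invert busy blocks within the working day).
Rosa free: 09:45-10:15, 10:45-14:15 (invert busy blocks within the working day).
Teo free: 10:00-14:15, 16:00-16:30, 17:15-17:45.
Sam free: 13:45-15:00, 15:30-16:00.
Bashir free: 08:45-12:45, 15:15-16:00.
Carol free: 11:30-12:00, 12:15-13:15, 13:45-14:30, 14:45-17:00.
Viktor: free for 12:00-13:30. Rosa: free for 12:00-13:30. Teo: free for 12:00-13:30. Sam: not fully free for 12:00-13:30. Bashir: not fully free for 12:00-13:30. Carol: not fully free for 12:00-13:30.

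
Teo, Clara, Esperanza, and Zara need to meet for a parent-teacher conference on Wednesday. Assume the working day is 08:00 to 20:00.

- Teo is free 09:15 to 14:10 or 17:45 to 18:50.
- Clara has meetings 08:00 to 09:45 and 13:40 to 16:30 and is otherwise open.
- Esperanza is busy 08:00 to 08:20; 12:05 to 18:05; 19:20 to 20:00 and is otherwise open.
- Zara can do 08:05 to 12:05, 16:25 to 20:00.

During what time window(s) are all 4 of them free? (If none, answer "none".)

Teo free: 09:15-14:10, 17:45-18:50.
Clara free: 09:45-13:40, 16:30-20:00 (invert busy blocks within the working day).
Esperanza free: 08:20-12:05, 18:05-19:20 (invert busy blocks within the working day).
Zara free: 08:05-12:05, 16:25-20:00.
Teo ∩ Clara: 09:45-13:40, 17:45-18:50.
Teo ∩ Clara ∩ Esperanza: 09:45-12:05, 18:05-18:50.
Teo ∩ Clara ∩ Esperanza ∩ Zara: 09:45-12:05, 18:05-18:50.
Those are the intersection windows.

09:45-12:05, 18:05-18:50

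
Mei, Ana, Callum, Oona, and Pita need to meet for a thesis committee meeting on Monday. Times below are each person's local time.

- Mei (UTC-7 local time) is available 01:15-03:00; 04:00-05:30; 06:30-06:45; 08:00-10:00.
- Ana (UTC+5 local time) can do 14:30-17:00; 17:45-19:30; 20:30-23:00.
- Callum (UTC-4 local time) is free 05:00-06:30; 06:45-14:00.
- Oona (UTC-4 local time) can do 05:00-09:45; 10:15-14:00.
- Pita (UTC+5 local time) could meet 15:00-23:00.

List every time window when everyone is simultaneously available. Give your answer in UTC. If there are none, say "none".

Mei in UTC: 08:15-10:00, 11:00-12:30, 13:30-13:45, 15:00-17:00 (add 7h to convert from UTC-7).
Ana in UTC: 09:30-12:00, 12:45-14:30, 15:30-18:00 (subtract 5h to convert from UTC+5).
Callum in UTC: 09:00-10:30, 10:45-18:00 (add 4h to convert from UTC-4).
Oona in UTC: 09:00-13:45, 14:15-18:00 (add 4h to convert from UTC-4).
Pita in UTC: 10:00-18:00 (subtract 5h to convert from UTC+5).
Mei ∩ Ana: 09:30-10:00, 11:00-12:00, 13:30-13:45, 15:30-17:00.
Mei ∩ Ana ∩ Callum: 09:30-10:00, 11:00-12:00, 13:30-13:45, 15:30-17:00.
Mei ∩ Ana ∩ Callum ∩ Oona: 09:30-10:00, 11:00-12:00, 13:30-13:45, 15:30-17:00.
Mei ∩ Ana ∩ Callum ∩ Oona ∩ Pita: 11:00-12:00, 13:30-13:45, 15:30-17:00.

11:00-12:00, 13:30-13:45, 15:30-17:00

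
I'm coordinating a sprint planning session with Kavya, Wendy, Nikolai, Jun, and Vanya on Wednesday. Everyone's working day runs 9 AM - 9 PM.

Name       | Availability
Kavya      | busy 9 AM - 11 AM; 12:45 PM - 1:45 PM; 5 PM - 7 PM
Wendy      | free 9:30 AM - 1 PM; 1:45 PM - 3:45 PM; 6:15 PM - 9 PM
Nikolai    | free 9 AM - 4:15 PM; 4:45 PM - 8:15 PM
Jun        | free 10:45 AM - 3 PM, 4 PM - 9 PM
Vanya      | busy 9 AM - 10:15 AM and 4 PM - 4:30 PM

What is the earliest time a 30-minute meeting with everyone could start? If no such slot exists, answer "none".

11:00

Kavya free: 11:00-12:45, 13:45-17:00, 19:00-21:00 (invert busy blocks within the working day).
Wendy free: 09:30-13:00, 13:45-15:45, 18:15-21:00.
Nikolai free: 09:00-16:15, 16:45-20:15.
Jun free: 10:45-15:00, 16:00-21:00.
Vanya free: 10:15-16:00, 16:30-21:00 (invert busy blocks within the working day).
Kavya ∩ Wendy: 11:00-12:45, 13:45-15:45, 19:00-21:00.
Kavya ∩ Wendy ∩ Nikolai: 11:00-12:45, 13:45-15:45, 19:00-20:15.
Kavya ∩ Wendy ∩ Nikolai ∩ Jun: 11:00-12:45, 13:45-15:00, 19:00-20:15.
Kavya ∩ Wendy ∩ Nikolai ∩ Jun ∩ Vanya: 11:00-12:45, 13:45-15:00, 19:00-20:15.
The first common window of at least 30 minutes is 11:00-12:45, so the earliest start is 11:00.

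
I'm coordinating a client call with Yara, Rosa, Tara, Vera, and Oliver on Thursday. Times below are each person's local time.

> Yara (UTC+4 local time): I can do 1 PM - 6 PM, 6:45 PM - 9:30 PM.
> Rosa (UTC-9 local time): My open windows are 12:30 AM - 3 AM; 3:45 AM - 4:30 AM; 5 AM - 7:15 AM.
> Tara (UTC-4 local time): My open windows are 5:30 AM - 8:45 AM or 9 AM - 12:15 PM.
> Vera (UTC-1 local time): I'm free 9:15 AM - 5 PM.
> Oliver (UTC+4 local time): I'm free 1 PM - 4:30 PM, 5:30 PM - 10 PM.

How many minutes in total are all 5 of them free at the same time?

195

Yara in UTC: 09:00-14:00, 14:45-17:30 (subtract 4h to convert from UTC+4).
Rosa in UTC: 09:30-12:00, 12:45-13:30, 14:00-16:15 (add 9h to convert from UTC-9).
Tara in UTC: 09:30-12:45, 13:00-16:15 (add 4h to convert from UTC-4).
Vera in UTC: 10:15-18:00 (add 1h to convert from UTC-1).
Oliver in UTC: 09:00-12:30, 13:30-18:00 (subtract 4h to convert from UTC+4).
Yara ∩ Rosa: 09:30-12:00, 12:45-13:30, 14:45-16:15.
Yara ∩ Rosa ∩ Tara: 09:30-12:00, 13:00-13:30, 14:45-16:15.
Yara ∩ Rosa ∩ Tara ∩ Vera: 10:15-12:00, 13:00-13:30, 14:45-16:15.
Yara ∩ Rosa ∩ Tara ∩ Vera ∩ Oliver: 10:15-12:00, 14:45-16:15.
Those are the intersection windows.
Summing the common windows: 105 + 90 = 195 minutes.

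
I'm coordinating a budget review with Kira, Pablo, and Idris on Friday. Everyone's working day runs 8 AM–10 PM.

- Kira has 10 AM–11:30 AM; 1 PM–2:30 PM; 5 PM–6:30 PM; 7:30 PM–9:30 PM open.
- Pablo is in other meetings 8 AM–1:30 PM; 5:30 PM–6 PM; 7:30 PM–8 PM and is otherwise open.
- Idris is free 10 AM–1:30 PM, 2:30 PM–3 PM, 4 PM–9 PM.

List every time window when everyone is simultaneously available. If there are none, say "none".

Kira free: 10:00-11:30, 13:00-14:30, 17:00-18:30, 19:30-21:30.
Pablo free: 13:30-17:30, 18:00-19:30, 20:00-22:00 (invert busy blocks within the working day).
Idris free: 10:00-13:30, 14:30-15:00, 16:00-21:00.
Kira ∩ Pablo: 13:30-14:30, 17:00-17:30, 18:00-18:30, 20:00-21:30.
Kira ∩ Pablo ∩ Idris: 17:00-17:30, 18:00-18:30, 20:00-21:00.

17:00-17:30, 18:00-18:30, 20:00-21:00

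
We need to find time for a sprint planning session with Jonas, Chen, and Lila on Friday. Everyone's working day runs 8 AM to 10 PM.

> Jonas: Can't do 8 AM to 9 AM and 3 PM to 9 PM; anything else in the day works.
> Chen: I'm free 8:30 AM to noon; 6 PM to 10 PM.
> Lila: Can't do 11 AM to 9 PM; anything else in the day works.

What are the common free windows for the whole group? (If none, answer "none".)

Jonas free: 09:00-15:00, 21:00-22:00 (invert busy blocks within the working day).
Chen free: 08:30-12:00, 18:00-22:00.
Lila free: 08:00-11:00, 21:00-22:00 (invert busy blocks within the working day).
Jonas ∩ Chen: 09:00-12:00, 21:00-22:00.
Jonas ∩ Chen ∩ Lila: 09:00-11:00, 21:00-22:00.
Those are the intersection windows.

09:00-11:00, 21:00-22:00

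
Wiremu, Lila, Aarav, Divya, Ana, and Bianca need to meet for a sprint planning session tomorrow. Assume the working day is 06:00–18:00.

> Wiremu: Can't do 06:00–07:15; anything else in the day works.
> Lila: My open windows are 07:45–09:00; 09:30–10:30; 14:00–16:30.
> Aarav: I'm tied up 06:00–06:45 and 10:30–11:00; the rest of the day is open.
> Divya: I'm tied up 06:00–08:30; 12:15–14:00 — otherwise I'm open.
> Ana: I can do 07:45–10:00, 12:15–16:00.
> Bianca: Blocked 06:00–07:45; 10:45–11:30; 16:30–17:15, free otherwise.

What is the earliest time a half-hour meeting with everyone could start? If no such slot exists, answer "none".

Wiremu free: 07:15-18:00 (invert busy blocks within the working day).
Lila free: 07:45-09:00, 09:30-10:30, 14:00-16:30.
Aarav free: 06:45-10:30, 11:00-18:00 (invert busy blocks within the working day).
Divya free: 08:30-12:15, 14:00-18:00 (invert busy blocks within the working day).
Ana free: 07:45-10:00, 12:15-16:00.
Bianca free: 07:45-10:45, 11:30-16:30, 17:15-18:00 (invert busy blocks within the working day).
Wiremu ∩ Lila: 07:45-09:00, 09:30-10:30, 14:00-16:30.
Wiremu ∩ Lila ∩ Aarav: 07:45-09:00, 09:30-10:30, 14:00-16:30.
Wiremu ∩ Lila ∩ Aarav ∩ Divya: 08:30-09:00, 09:30-10:30, 14:00-16:30.
Wiremu ∩ Lila ∩ Aarav ∩ Divya ∩ Ana: 08:30-09:00, 09:30-10:00, 14:00-16:00.
Wiremu ∩ Lila ∩ Aarav ∩ Divya ∩ Ana ∩ Bianca: 08:30-09:00, 09:30-10:00, 14:00-16:00.
So the common availability across everyone is 08:30-09:00, 09:30-10:00, 14:00-16:00.
The first common window of at least 30 minutes is 08:30-09:00, so the earliest start is 08:30.

08:30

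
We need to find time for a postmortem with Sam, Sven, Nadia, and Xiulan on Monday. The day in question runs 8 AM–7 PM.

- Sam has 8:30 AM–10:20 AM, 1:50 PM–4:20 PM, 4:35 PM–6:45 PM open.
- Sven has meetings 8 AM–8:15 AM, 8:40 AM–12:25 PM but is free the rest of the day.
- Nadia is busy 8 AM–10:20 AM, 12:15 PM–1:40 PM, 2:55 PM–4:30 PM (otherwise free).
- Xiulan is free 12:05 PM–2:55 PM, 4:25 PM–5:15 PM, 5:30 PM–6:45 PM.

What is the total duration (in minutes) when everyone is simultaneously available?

Sam free: 08:30-10:20, 13:50-16:20, 16:35-18:45.
Sven free: 08:15-08:40, 12:25-19:00 (invert busy blocks within the working day).
Nadia free: 10:20-12:15, 13:40-14:55, 16:30-19:00 (invert busy blocks within the working day).
Xiulan free: 12:05-14:55, 16:25-17:15, 17:30-18:45.
Sam ∩ Sven: 08:30-08:40, 13:50-16:20, 16:35-18:45.
Sam ∩ Sven ∩ Nadia: 13:50-14:55, 16:35-18:45.
Sam ∩ Sven ∩ Nadia ∩ Xiulan: 13:50-14:55, 16:35-17:15, 17:30-18:45.
So the common availability across everyone is 13:50-14:55, 16:35-17:15, 17:30-18:45.
Summing the common windows: 65 + 40 + 75 = 180 minutes.

180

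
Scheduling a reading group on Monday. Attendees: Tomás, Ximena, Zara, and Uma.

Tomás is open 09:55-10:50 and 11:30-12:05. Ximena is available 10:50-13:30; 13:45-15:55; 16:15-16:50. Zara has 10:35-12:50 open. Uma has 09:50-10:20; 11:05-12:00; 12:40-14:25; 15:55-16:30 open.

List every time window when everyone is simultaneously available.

Tomás ∩ Ximena: 11:30-12:05.
Tomás ∩ Ximena ∩ Zara: 11:30-12:05.
Tomás ∩ Ximena ∩ Zara ∩ Uma: 11:30-12:00.

11:30-12:00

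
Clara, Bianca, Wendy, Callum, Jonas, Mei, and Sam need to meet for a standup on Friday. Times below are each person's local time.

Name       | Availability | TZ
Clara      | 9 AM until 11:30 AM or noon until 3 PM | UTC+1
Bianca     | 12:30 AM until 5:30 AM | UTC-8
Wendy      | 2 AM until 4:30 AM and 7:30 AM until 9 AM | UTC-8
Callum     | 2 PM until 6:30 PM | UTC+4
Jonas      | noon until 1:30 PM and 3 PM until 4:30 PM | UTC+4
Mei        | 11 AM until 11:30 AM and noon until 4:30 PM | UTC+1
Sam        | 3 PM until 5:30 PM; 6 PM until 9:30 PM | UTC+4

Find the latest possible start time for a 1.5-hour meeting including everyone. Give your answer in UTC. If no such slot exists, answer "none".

Clara in UTC: 08:00-10:30, 11:00-14:00 (subtract 1h to convert from UTC+1).
Bianca in UTC: 08:30-13:30 (add 8h to convert from UTC-8).
Wendy in UTC: 10:00-12:30, 15:30-17:00 (add 8h to convert from UTC-8).
Callum in UTC: 10:00-14:30 (subtract 4h to convert from UTC+4).
Jonas in UTC: 08:00-09:30, 11:00-12:30 (subtract 4h to convert from UTC+4).
Mei in UTC: 10:00-10:30, 11:00-15:30 (subtract 1h to convert from UTC+1).
Sam in UTC: 11:00-13:30, 14:00-17:30 (subtract 4h to convert from UTC+4).
Clara ∩ Bianca: 08:30-10:30, 11:00-13:30.
Clara ∩ Bianca ∩ Wendy: 10:00-10:30, 11:00-12:30.
Clara ∩ Bianca ∩ Wendy ∩ Callum: 10:00-10:30, 11:00-12:30.
Clara ∩ Bianca ∩ Wendy ∩ Callum ∩ Jonas: 11:00-12:30.
Clara ∩ Bianca ∩ Wendy ∩ Callum ∩ Jonas ∩ Mei: 11:00-12:30.
Clara ∩ Bianca ∩ Wendy ∩ Callum ∩ Jonas ∩ Mei ∩ Sam: 11:00-12:30.
The last common window of at least 90 minutes is 11:00-12:30; a 90-minute meeting can start as late as 11:00 and still end by 12:30.

11:00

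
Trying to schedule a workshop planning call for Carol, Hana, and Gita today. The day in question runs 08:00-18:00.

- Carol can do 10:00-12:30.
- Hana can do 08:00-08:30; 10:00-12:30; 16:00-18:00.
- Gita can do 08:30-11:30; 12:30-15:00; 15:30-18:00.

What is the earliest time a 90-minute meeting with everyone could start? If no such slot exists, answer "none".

10:00

Carol ∩ Hana: 10:00-12:30.
Carol ∩ Hana ∩ Gita: 10:00-11:30.
The first common window of at least 90 minutes is 10:00-11:30, so the earliest start is 10:00.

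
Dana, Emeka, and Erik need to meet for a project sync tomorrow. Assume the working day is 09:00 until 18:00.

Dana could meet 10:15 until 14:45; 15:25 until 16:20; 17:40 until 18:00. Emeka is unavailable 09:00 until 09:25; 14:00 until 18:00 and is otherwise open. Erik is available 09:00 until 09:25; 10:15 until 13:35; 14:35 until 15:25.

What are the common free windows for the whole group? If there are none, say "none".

10:15-13:35

Dana free: 10:15-14:45, 15:25-16:20, 17:40-18:00.
Emeka free: 09:25-14:00 (invert busy blocks within the working day).
Erik free: 09:00-09:25, 10:15-13:35, 14:35-15:25.
Dana ∩ Emeka: 10:15-14:00.
Dana ∩ Emeka ∩ Erik: 10:15-13:35.
Those are the intersection windows.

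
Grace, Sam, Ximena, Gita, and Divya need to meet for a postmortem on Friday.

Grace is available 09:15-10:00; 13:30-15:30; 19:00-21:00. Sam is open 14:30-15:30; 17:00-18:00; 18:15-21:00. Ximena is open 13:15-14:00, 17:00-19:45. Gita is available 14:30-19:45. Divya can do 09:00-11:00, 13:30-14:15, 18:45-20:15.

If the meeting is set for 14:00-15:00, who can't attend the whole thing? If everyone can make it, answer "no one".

Grace: free for 14:00-15:00. Sam: not fully free for 14:00-15:00. Ximena: not fully free for 14:00-15:00. Gita: not fully free for 14:00-15:00. Divya: not fully free for 14:00-15:00.

Divya, Gita, Sam, Ximena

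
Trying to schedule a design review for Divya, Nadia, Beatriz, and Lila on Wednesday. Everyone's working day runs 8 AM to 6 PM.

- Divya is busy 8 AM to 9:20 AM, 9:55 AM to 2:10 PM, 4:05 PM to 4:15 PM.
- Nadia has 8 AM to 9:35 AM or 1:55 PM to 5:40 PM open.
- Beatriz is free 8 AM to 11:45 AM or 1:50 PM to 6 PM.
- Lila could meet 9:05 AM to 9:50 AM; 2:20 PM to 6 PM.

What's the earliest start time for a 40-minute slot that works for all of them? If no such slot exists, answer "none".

Divya free: 09:20-09:55, 14:10-16:05, 16:15-18:00 (invert busy blocks within the working day).
Nadia free: 08:00-09:35, 13:55-17:40.
Beatriz free: 08:00-11:45, 13:50-18:00.
Lila free: 09:05-09:50, 14:20-18:00.
Divya ∩ Nadia: 09:20-09:35, 14:10-16:05, 16:15-17:40.
Divya ∩ Nadia ∩ Beatriz: 09:20-09:35, 14:10-16:05, 16:15-17:40.
Divya ∩ Nadia ∩ Beatriz ∩ Lila: 09:20-09:35, 14:20-16:05, 16:15-17:40.
So the common availability across everyone is 09:20-09:35, 14:20-16:05, 16:15-17:40.
The first common window of at least 40 minutes is 14:20-16:05, so the earliest start is 14:20.

14:20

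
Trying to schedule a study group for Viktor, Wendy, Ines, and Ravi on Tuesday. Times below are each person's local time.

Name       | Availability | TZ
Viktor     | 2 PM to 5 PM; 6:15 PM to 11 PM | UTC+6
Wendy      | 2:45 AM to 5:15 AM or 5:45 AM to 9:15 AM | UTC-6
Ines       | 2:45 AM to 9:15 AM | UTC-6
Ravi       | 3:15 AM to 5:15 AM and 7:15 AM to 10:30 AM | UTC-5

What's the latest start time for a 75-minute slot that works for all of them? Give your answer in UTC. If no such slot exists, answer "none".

Viktor in UTC: 08:00-11:00, 12:15-17:00 (subtract 6h to convert from UTC+6).
Wendy in UTC: 08:45-11:15, 11:45-15:15 (add 6h to convert from UTC-6).
Ines in UTC: 08:45-15:15 (add 6h to convert from UTC-6).
Ravi in UTC: 08:15-10:15, 12:15-15:30 (add 5h to convert from UTC-5).
Viktor ∩ Wendy: 08:45-11:00, 12:15-15:15.
Viktor ∩ Wendy ∩ Ines: 08:45-11:00, 12:15-15:15.
Viktor ∩ Wendy ∩ Ines ∩ Ravi: 08:45-10:15, 12:15-15:15.
The last common window of at least 75 minutes is 12:15-15:15; a 75-minute meeting can start as late as 14:00 and still end by 15:15.

14:00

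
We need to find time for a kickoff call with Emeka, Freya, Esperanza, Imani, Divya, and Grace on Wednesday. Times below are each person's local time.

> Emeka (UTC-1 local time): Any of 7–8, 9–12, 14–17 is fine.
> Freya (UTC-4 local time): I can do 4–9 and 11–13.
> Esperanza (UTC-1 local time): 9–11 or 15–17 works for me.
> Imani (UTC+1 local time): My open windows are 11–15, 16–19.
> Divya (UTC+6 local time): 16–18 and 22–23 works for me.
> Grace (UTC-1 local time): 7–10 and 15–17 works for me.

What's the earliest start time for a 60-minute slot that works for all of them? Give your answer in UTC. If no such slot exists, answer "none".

Emeka in UTC: 08:00-09:00, 10:00-13:00, 15:00-18:00 (add 1h to convert from UTC-1).
Freya in UTC: 08:00-13:00, 15:00-17:00 (add 4h to convert from UTC-4).
Esperanza in UTC: 10:00-12:00, 16:00-18:00 (add 1h to convert from UTC-1).
Imani in UTC: 10:00-14:00, 15:00-18:00 (subtract 1h to convert from UTC+1).
Divya in UTC: 10:00-12:00, 16:00-17:00 (subtract 6h to convert from UTC+6).
Grace in UTC: 08:00-11:00, 16:00-18:00 (add 1h to convert from UTC-1).
Emeka ∩ Freya: 08:00-09:00, 10:00-13:00, 15:00-17:00.
Emeka ∩ Freya ∩ Esperanza: 10:00-12:00, 16:00-17:00.
Emeka ∩ Freya ∩ Esperanza ∩ Imani: 10:00-12:00, 16:00-17:00.
Emeka ∩ Freya ∩ Esperanza ∩ Imani ∩ Divya: 10:00-12:00, 16:00-17:00.
Emeka ∩ Freya ∩ Esperanza ∩ Imani ∩ Divya ∩ Grace: 10:00-11:00, 16:00-17:00.
The first common window of at least 60 minutes is 10:00-11:00, so the earliest start is 10:00.

10:00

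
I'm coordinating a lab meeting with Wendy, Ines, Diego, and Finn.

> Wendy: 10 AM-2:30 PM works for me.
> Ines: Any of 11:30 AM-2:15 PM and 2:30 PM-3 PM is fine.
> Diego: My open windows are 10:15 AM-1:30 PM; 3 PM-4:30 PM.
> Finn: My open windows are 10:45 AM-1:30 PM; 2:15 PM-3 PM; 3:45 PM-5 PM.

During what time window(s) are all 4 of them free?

11:30-13:30

Wendy ∩ Ines: 11:30-14:15.
Wendy ∩ Ines ∩ Diego: 11:30-13:30.
Wendy ∩ Ines ∩ Diego ∩ Finn: 11:30-13:30.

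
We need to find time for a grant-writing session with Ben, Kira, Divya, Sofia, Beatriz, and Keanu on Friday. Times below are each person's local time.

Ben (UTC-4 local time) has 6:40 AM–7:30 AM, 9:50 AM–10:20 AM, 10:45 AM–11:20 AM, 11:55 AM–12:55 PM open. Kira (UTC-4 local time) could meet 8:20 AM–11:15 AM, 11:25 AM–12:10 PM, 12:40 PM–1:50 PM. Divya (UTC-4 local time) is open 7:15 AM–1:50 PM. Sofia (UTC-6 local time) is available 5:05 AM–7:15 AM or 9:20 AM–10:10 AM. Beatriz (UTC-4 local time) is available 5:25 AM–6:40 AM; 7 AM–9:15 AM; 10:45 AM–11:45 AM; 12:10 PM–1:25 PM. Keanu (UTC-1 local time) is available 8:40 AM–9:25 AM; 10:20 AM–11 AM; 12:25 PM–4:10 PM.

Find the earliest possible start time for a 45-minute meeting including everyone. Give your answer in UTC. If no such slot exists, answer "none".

Ben in UTC: 10:40-11:30, 13:50-14:20, 14:45-15:20, 15:55-16:55 (add 4h to convert from UTC-4).
Kira in UTC: 12:20-15:15, 15:25-16:10, 16:40-17:50 (add 4h to convert from UTC-4).
Divya in UTC: 11:15-17:50 (add 4h to convert from UTC-4).
Sofia in UTC: 11:05-13:15, 15:20-16:10 (add 6h to convert from UTC-6).
Beatriz in UTC: 09:25-10:40, 11:00-13:15, 14:45-15:45, 16:10-17:25 (add 4h to convert from UTC-4).
Keanu in UTC: 09:40-10:25, 11:20-12:00, 13:25-17:10 (add 1h to convert from UTC-1).
Ben ∩ Kira: 13:50-14:20, 14:45-15:15, 15:55-16:10, 16:40-16:55.
Ben ∩ Kira ∩ Divya: 13:50-14:20, 14:45-15:15, 15:55-16:10, 16:40-16:55.
Ben ∩ Kira ∩ Divya ∩ Sofia: 15:55-16:10.
Ben ∩ Kira ∩ Divya ∩ Sofia ∩ Beatriz: ∅.
Ben ∩ Kira ∩ Divya ∩ Sofia ∩ Beatriz ∩ Keanu: ∅.
There is no time when everyone is free.
No common window is at least 45 minutes long.

none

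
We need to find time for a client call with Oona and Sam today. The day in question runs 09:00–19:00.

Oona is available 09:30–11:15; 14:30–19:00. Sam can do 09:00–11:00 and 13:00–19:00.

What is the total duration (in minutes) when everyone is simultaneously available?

360

Oona ∩ Sam: 09:30-11:00, 14:30-19:00.
Summing the common windows: 90 + 270 = 360 minutes.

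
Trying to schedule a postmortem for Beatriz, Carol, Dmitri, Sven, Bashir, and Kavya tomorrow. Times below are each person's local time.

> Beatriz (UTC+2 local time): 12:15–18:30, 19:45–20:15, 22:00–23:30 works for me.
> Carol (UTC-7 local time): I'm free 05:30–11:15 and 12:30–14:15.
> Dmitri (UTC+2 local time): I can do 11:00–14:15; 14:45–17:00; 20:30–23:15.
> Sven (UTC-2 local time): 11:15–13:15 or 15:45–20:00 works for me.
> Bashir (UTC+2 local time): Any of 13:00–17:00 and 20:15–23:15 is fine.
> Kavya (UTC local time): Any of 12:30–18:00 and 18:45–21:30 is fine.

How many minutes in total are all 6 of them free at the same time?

Beatriz in UTC: 10:15-16:30, 17:45-18:15, 20:00-21:30 (subtract 2h to convert from UTC+2).
Carol in UTC: 12:30-18:15, 19:30-21:15 (add 7h to convert from UTC-7).
Dmitri in UTC: 09:00-12:15, 12:45-15:00, 18:30-21:15 (subtract 2h to convert from UTC+2).
Sven in UTC: 13:15-15:15, 17:45-22:00 (add 2h to convert from UTC-2).
Bashir in UTC: 11:00-15:00, 18:15-21:15 (subtract 2h to convert from UTC+2).
Kavya in UTC: 12:30-18:00, 18:45-21:30.
Beatriz ∩ Carol: 12:30-16:30, 17:45-18:15, 20:00-21:15.
Beatriz ∩ Carol ∩ Dmitri: 12:45-15:00, 20:00-21:15.
Beatriz ∩ Carol ∩ Dmitri ∩ Sven: 13:15-15:00, 20:00-21:15.
Beatriz ∩ Carol ∩ Dmitri ∩ Sven ∩ Bashir: 13:15-15:00, 20:00-21:15.
Beatriz ∩ Carol ∩ Dmitri ∩ Sven ∩ Bashir ∩ Kavya: 13:15-15:00, 20:00-21:15.
Those are the intersection windows.
Summing the common windows: 105 + 75 = 180 minutes.

180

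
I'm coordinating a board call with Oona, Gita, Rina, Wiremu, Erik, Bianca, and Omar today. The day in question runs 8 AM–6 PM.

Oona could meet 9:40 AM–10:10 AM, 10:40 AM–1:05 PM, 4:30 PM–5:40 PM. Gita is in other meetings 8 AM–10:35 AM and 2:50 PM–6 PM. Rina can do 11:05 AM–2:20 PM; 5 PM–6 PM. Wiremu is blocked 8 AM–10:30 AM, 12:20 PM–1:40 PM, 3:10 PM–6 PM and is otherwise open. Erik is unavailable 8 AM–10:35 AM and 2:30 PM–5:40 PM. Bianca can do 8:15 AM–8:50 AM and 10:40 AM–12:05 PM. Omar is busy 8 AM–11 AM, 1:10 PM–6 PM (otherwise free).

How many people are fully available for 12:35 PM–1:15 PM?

3

Oona free: 09:40-10:10, 10:40-13:05, 16:30-17:40.
Gita free: 10:35-14:50 (invert busy blocks within the working day).
Rina free: 11:05-14:20, 17:00-18:00.
Wiremu free: 10:30-12:20, 13:40-15:10 (invert busy blocks within the working day).
Erik free: 10:35-14:30, 17:40-18:00 (invert busy blocks within the working day).
Bianca free: 08:15-08:50, 10:40-12:05.
Omar free: 11:00-13:10 (invert busy blocks within the working day).
Gita, Rina, and Erik can make the full 12:35-13:15 slot — that's 3.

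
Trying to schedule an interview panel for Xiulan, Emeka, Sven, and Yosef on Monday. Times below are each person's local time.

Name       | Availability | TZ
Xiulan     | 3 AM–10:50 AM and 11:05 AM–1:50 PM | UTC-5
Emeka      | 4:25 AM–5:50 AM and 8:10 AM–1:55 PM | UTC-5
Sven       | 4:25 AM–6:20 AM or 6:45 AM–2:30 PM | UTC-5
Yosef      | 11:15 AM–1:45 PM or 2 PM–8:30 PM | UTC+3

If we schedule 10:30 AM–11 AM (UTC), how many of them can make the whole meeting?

Xiulan in UTC: 08:00-15:50, 16:05-18:50 (add 5h to convert from UTC-5).
Emeka in UTC: 09:25-10:50, 13:10-18:55 (add 5h to convert from UTC-5).
Sven in UTC: 09:25-11:20, 11:45-19:30 (add 5h to convert from UTC-5).
Yosef in UTC: 08:15-10:45, 11:00-17:30 (subtract 3h to convert from UTC+3).
Xiulan and Sven can make the full 10:30-11:00 slot — that's 2.

2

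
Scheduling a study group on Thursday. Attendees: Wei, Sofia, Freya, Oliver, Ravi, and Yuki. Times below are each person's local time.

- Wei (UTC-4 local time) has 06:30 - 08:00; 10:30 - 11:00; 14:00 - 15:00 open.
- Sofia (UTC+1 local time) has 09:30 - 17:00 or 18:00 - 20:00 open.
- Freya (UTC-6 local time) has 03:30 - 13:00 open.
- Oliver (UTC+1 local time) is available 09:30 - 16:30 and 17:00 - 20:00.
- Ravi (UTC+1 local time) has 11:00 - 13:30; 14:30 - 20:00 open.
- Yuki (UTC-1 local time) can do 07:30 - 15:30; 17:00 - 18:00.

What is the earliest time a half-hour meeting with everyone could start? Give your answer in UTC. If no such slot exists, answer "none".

10:30

Wei in UTC: 10:30-12:00, 14:30-15:00, 18:00-19:00 (add 4h to convert from UTC-4).
Sofia in UTC: 08:30-16:00, 17:00-19:00 (subtract 1h to convert from UTC+1).
Freya in UTC: 09:30-19:00 (add 6h to convert from UTC-6).
Oliver in UTC: 08:30-15:30, 16:00-19:00 (subtract 1h to convert from UTC+1).
Ravi in UTC: 10:00-12:30, 13:30-19:00 (subtract 1h to convert from UTC+1).
Yuki in UTC: 08:30-16:30, 18:00-19:00 (add 1h to convert from UTC-1).
Wei ∩ Sofia: 10:30-12:00, 14:30-15:00, 18:00-19:00.
Wei ∩ Sofia ∩ Freya: 10:30-12:00, 14:30-15:00, 18:00-19:00.
Wei ∩ Sofia ∩ Freya ∩ Oliver: 10:30-12:00, 14:30-15:00, 18:00-19:00.
Wei ∩ Sofia ∩ Freya ∩ Oliver ∩ Ravi: 10:30-12:00, 14:30-15:00, 18:00-19:00.
Wei ∩ Sofia ∩ Freya ∩ Oliver ∩ Ravi ∩ Yuki: 10:30-12:00, 14:30-15:00, 18:00-19:00.
The first common window of at least 30 minutes is 10:30-12:00, so the earliest start is 10:30.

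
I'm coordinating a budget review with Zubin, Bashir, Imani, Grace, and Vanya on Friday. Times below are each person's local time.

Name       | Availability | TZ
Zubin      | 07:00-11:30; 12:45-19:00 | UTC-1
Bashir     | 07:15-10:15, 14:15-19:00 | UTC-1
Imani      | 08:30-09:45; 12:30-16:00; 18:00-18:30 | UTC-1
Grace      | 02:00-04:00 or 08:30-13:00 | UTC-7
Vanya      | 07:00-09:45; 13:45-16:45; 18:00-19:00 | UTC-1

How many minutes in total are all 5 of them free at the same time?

195

Zubin in UTC: 08:00-12:30, 13:45-20:00 (add 1h to convert from UTC-1).
Bashir in UTC: 08:15-11:15, 15:15-20:00 (add 1h to convert from UTC-1).
Imani in UTC: 09:30-10:45, 13:30-17:00, 19:00-19:30 (add 1h to convert from UTC-1).
Grace in UTC: 09:00-11:00, 15:30-20:00 (add 7h to convert from UTC-7).
Vanya in UTC: 08:00-10:45, 14:45-17:45, 19:00-20:00 (add 1h to convert from UTC-1).
Zubin ∩ Bashir: 08:15-11:15, 15:15-20:00.
Zubin ∩ Bashir ∩ Imani: 09:30-10:45, 15:15-17:00, 19:00-19:30.
Zubin ∩ Bashir ∩ Imani ∩ Grace: 09:30-10:45, 15:30-17:00, 19:00-19:30.
Zubin ∩ Bashir ∩ Imani ∩ Grace ∩ Vanya: 09:30-10:45, 15:30-17:00, 19:00-19:30.
Summing the common windows: 75 + 90 + 30 = 195 minutes.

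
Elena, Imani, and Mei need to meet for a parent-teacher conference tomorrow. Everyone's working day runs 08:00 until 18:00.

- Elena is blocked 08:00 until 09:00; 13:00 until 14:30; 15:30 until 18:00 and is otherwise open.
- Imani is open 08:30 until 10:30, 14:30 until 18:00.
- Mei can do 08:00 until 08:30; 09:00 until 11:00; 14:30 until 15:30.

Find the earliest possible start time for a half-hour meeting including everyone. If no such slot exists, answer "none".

09:00

Elena free: 09:00-13:00, 14:30-15:30 (invert busy blocks within the working day).
Imani free: 08:30-10:30, 14:30-18:00.
Mei free: 08:00-08:30, 09:00-11:00, 14:30-15:30.
Elena ∩ Imani: 09:00-10:30, 14:30-15:30.
Elena ∩ Imani ∩ Mei: 09:00-10:30, 14:30-15:30.
So the common availability across everyone is 09:00-10:30, 14:30-15:30.
The first common window of at least 30 minutes is 09:00-10:30, so the earliest start is 09:00.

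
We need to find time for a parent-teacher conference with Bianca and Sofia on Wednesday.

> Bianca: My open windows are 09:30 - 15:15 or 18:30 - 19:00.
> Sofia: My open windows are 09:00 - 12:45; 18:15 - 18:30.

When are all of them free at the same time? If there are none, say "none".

09:30-12:45

Bianca ∩ Sofia: 09:30-12:45.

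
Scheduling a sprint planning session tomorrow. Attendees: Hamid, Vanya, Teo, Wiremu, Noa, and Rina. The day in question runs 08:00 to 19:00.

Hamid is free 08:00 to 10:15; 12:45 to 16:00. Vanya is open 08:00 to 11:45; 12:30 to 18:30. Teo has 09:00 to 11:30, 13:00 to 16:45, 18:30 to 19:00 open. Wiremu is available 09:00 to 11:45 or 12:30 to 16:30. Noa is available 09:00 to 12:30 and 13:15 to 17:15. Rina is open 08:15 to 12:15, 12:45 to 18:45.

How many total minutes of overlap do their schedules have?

Hamid ∩ Vanya: 08:00-10:15, 12:45-16:00.
Hamid ∩ Vanya ∩ Teo: 09:00-10:15, 13:00-16:00.
Hamid ∩ Vanya ∩ Teo ∩ Wiremu: 09:00-10:15, 13:00-16:00.
Hamid ∩ Vanya ∩ Teo ∩ Wiremu ∩ Noa: 09:00-10:15, 13:15-16:00.
Hamid ∩ Vanya ∩ Teo ∩ Wiremu ∩ Noa ∩ Rina: 09:00-10:15, 13:15-16:00.
So the common availability across everyone is 09:00-10:15, 13:15-16:00.
Summing the common windows: 75 + 165 = 240 minutes.

240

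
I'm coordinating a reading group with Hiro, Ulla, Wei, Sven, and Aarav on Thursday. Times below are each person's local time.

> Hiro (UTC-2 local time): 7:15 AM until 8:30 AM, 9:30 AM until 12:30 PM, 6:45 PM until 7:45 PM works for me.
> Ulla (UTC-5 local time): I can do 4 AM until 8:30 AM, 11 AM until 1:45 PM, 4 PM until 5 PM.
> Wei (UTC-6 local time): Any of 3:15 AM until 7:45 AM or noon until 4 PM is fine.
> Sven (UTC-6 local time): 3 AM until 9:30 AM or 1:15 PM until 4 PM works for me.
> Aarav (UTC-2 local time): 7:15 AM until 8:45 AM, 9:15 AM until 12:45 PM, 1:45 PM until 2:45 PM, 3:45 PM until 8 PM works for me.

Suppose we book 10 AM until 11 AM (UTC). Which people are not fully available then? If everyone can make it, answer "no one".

Hiro in UTC: 09:15-10:30, 11:30-14:30, 20:45-21:45 (add 2h to convert from UTC-2).
Ulla in UTC: 09:00-13:30, 16:00-18:45, 21:00-22:00 (add 5h to convert from UTC-5).
Wei in UTC: 09:15-13:45, 18:00-22:00 (add 6h to convert from UTC-6).
Sven in UTC: 09:00-15:30, 19:15-22:00 (add 6h to convert from UTC-6).
Aarav in UTC: 09:15-10:45, 11:15-14:45, 15:45-16:45, 17:45-22:00 (add 2h to convert from UTC-2).
Hiro: not fully free for 10:00-11:00. Ulla: free for 10:00-11:00. Wei: free for 10:00-11:00. Sven: free for 10:00-11:00. Aarav: not fully free for 10:00-11:00.

Aarav, Hiro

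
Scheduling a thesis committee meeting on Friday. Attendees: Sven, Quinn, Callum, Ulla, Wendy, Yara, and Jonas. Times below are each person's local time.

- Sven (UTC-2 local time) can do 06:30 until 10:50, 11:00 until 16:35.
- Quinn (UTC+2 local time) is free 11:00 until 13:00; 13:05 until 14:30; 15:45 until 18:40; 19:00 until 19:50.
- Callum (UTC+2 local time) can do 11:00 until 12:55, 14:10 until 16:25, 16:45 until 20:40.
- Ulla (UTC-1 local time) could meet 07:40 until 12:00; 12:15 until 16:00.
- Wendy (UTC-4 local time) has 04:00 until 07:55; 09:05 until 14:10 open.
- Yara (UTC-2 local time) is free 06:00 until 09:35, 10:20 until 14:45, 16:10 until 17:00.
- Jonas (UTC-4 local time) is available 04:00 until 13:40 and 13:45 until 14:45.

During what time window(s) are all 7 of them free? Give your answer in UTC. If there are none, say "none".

Sven in UTC: 08:30-12:50, 13:00-18:35 (add 2h to convert from UTC-2).
Quinn in UTC: 09:00-11:00, 11:05-12:30, 13:45-16:40, 17:00-17:50 (subtract 2h to convert from UTC+2).
Callum in UTC: 09:00-10:55, 12:10-14:25, 14:45-18:40 (subtract 2h to convert from UTC+2).
Ulla in UTC: 08:40-13:00, 13:15-17:00 (add 1h to convert from UTC-1).
Wendy in UTC: 08:00-11:55, 13:05-18:10 (add 4h to convert from UTC-4).
Yara in UTC: 08:00-11:35, 12:20-16:45, 18:10-19:00 (add 2h to convert from UTC-2).
Jonas in UTC: 08:00-17:40, 17:45-18:45 (add 4h to convert from UTC-4).
Sven ∩ Quinn: 09:00-11:00, 11:05-12:30, 13:45-16:40, 17:00-17:50.
Sven ∩ Quinn ∩ Callum: 09:00-10:55, 12:10-12:30, 13:45-14:25, 14:45-16:40, 17:00-17:50.
Sven ∩ Quinn ∩ Callum ∩ Ulla: 09:00-10:55, 12:10-12:30, 13:45-14:25, 14:45-16:40.
Sven ∩ Quinn ∩ Callum ∩ Ulla ∩ Wendy: 09:00-10:55, 13:45-14:25, 14:45-16:40.
Sven ∩ Quinn ∩ Callum ∩ Ulla ∩ Wendy ∩ Yara: 09:00-10:55, 13:45-14:25, 14:45-16:40.
Sven ∩ Quinn ∩ Callum ∩ Ulla ∩ Wendy ∩ Yara ∩ Jonas: 09:00-10:55, 13:45-14:25, 14:45-16:40.

09:00-10:55, 13:45-14:25, 14:45-16:40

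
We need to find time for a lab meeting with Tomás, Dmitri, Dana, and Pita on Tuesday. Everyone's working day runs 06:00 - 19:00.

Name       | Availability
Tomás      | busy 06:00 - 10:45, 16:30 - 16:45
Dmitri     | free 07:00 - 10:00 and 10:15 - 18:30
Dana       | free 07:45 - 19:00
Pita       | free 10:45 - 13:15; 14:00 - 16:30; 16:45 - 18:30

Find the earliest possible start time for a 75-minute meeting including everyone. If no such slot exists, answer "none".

10:45

Tomás free: 10:45-16:30, 16:45-19:00 (invert busy blocks within the working day).
Dmitri free: 07:00-10:00, 10:15-18:30.
Dana free: 07:45-19:00.
Pita free: 10:45-13:15, 14:00-16:30, 16:45-18:30.
Tomás ∩ Dmitri: 10:45-16:30, 16:45-18:30.
Tomás ∩ Dmitri ∩ Dana: 10:45-16:30, 16:45-18:30.
Tomás ∩ Dmitri ∩ Dana ∩ Pita: 10:45-13:15, 14:00-16:30, 16:45-18:30.
The first common window of at least 75 minutes is 10:45-13:15, so the earliest start is 10:45.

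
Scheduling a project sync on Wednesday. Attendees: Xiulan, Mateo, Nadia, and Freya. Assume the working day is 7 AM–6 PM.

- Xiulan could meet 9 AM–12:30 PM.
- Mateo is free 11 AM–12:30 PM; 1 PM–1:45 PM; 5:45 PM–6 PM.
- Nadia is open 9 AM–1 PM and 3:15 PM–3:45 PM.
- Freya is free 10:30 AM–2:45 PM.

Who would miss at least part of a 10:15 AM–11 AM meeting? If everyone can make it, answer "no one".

Freya, Mateo

Xiulan: free for 10:15-11:00. Mateo: not fully free for 10:15-11:00. Nadia: free for 10:15-11:00. Freya: not fully free for 10:15-11:00.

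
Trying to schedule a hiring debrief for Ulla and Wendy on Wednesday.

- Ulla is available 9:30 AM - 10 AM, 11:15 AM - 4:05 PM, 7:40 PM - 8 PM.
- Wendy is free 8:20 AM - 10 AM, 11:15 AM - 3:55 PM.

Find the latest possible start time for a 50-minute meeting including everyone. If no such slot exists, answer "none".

15:05

Ulla ∩ Wendy: 09:30-10:00, 11:15-15:55.
Those are the intersection windows.
The last common window of at least 50 minutes is 11:15-15:55; a 50-minute meeting can start as late as 15:05 and still end by 15:55.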